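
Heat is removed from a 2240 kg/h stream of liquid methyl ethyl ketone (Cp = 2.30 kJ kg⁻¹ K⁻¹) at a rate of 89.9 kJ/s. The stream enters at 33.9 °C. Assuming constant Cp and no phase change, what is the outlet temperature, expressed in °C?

T_out = -28.9 °C

Q = 89.9 kJ/s = 323640 kJ/h
ΔT = Q/(ṁ·Cp) = 323640/(2240×2.30) = 62.818 K
T_out = 33.9 − 62.818 = -28.918 °C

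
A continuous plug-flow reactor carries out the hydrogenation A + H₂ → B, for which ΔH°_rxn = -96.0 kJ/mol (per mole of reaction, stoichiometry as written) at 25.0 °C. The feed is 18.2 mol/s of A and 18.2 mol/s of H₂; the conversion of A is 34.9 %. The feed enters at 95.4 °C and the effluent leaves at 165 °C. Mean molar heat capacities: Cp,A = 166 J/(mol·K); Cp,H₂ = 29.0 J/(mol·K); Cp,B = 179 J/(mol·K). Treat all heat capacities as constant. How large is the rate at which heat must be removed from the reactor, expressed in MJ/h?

Extent of reaction ξ = 0.349 × 18.2 = 6.3518 mol/s
Reaction term: ξ·ΔH°_rxn = 6.3518 × -96.0 = -609.77 kJ/s
Sensible, feed 95.4→25 °C: -249.85 kJ/s
Outlet flows (mol/s): A 11.848, H₂ 11.848, B 6.3518
Sensible, products 25→165 °C: 482.63 kJ/s
Q = ΔH = -376.99 kJ/s = -376.99 kW
Heat removed = 1357.2 MJ/h

Q_out = 1360 MJ/h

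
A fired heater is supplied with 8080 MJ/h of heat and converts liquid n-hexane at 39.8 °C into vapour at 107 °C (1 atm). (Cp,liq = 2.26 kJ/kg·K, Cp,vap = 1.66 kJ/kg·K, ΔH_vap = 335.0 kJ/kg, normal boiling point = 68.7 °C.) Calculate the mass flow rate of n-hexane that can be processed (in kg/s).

Δh = 2.26×(68.7−39.8) + 335.0 + 1.66×(107−68.7) = 463.89 kJ/kg
Q = 8080 MJ/h = 2244.4 kJ/s = 2244.4 kJ/s
ṁ = Q/Δh = 2244.4 / 463.89 = 4.8383 kg/s

ṁ = 4.84 kg/s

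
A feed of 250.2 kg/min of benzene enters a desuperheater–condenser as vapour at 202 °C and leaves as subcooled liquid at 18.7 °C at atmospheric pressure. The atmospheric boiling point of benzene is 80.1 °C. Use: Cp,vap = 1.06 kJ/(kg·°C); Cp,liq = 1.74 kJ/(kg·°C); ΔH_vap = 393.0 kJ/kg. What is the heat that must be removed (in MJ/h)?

vapour 202→80.1 °C: -129.21 kJ/kg
condensation at 80.1 °C: -393 kJ/kg
liquid 80.1→18.7 °C: -106.84 kJ/kg
Δh = -129.21 + -393 + -106.84 = -629.05 kJ/kg
Q = ṁ·Δh = 250.2 kg/min × -629.05 kJ/kg = -157390 kJ/min
|Q| = 2623.1 kW = 9443.3 MJ/h

Q_c = 9440 MJ/h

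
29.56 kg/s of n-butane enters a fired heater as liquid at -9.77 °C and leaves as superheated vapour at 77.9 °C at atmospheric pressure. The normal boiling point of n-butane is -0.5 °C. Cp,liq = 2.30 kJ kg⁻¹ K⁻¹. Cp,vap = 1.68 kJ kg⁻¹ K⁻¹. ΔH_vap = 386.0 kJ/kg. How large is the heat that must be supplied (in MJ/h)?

Q = 57400 MJ/h

liquid -9.77→-0.5 °C: 21.321 kJ/kg
vaporisation at -0.5 °C: 386 kJ/kg
vapour -0.5→77.9 °C: 131.71 kJ/kg
Δh = 21.321 + 386 + 131.71 = 539.03 kJ/kg
Q = ṁ·Δh = 29.56 kg/s × 539.03 kJ/kg = 15934 kJ/s
|Q| = 15934 kW = 57362 MJ/h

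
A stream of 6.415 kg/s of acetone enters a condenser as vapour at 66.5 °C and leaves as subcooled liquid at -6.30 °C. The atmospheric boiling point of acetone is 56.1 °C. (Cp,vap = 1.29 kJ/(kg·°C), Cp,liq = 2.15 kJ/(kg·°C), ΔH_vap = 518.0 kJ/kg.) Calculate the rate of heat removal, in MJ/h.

vapour 66.5→56.1 °C: -13.416 kJ/kg
condensation at 56.1 °C: -518 kJ/kg
liquid 56.1→-6.30 °C: -134.16 kJ/kg
Δh = -13.416 + -518 + -134.16 = -665.58 kJ/kg
Q = ṁ·Δh = 6.415 kg/s × -665.58 kJ/kg = -4269.7 kJ/s
|Q| = 4269.7 kW = 15371 MJ/h

Q_c = 15400 MJ/h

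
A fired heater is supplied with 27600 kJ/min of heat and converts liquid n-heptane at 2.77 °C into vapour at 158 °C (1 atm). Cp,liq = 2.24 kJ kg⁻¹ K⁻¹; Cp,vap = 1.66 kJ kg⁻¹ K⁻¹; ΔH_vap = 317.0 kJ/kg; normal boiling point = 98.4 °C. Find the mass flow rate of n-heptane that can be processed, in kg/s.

Δh = 2.24×(98.4−2.77) + 317.0 + 1.66×(158−98.4) = 630.15 kJ/kg
Q = 27600 kJ/min = 460 kJ/s = 460 kJ/s
ṁ = Q/Δh = 460 / 630.15 = 0.72999 kg/s

ṁ = 0.730 kg/s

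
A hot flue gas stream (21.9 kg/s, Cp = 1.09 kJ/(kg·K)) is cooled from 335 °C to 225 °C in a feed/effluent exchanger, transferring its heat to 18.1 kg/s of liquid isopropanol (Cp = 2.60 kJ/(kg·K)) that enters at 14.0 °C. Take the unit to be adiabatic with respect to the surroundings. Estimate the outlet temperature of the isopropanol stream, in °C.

Heat released by hot stream: Q = 21.9 × 1.09 × (335 − 225) = 2625.8 kJ/s
Energy balance on cold side (adiabatic exchanger): Q = ṁ_c·Cp_c·(T_c,out − T_c,in)
T_c,out = 14.0 + 2625.8/(18.1 × 2.60) = 69.797 °C

T_c,out = 69.8 °C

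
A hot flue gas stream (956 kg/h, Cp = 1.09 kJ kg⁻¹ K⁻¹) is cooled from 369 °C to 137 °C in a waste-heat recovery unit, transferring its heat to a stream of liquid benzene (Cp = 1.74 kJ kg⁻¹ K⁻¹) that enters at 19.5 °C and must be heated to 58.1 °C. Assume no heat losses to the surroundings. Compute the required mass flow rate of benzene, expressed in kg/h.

Heat released by hot stream: Q = 956 × 1.09 × (369 − 137) = 241750 kJ/h
Energy balance on cold side (adiabatic exchanger): Q = ṁ_c·Cp_c·(T_c,out − T_c,in)
ṁ_c = 241750 / [1.74 × (58.1 − 19.5)] = 3599.4 kg/h

ṁ_c = 3600 kg/h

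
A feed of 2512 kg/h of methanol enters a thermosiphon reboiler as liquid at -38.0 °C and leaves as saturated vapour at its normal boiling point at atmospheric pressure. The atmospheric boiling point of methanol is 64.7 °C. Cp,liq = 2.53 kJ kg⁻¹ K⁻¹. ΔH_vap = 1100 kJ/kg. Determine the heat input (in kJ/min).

Q = 56900 kJ/min

liquid -38.0→64.7 °C: 259.83 kJ/kg
vaporisation at 64.7 °C: 1100 kJ/kg
Δh = 259.83 + 1100 = 1359.8 kJ/kg
Q = ṁ·Δh = 2512 kg/h × 1359.8 kJ/kg = 3.4159e+06 kJ/h
|Q| = 948.86 kW = 56932 kJ/min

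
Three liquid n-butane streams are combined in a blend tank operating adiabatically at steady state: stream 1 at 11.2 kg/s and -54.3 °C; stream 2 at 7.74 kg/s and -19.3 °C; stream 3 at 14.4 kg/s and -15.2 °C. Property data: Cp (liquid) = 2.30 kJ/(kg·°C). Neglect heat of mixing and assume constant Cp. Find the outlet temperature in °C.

T_out = -29.3 °C

No heat crosses the boundary, so H_out = H_in.
Σ ṁᵢCp,ᵢTᵢ = 11.2×2.30×-54.3 + 7.74×2.30×-19.3 + 14.4×2.30×-15.2 = -2245.8
Σ ṁᵢCp,ᵢ = 11.2×2.30 + 7.74×2.30 + 14.4×2.30 = 76.682
T_out = -2245.8 / 76.682 = -29.287 °C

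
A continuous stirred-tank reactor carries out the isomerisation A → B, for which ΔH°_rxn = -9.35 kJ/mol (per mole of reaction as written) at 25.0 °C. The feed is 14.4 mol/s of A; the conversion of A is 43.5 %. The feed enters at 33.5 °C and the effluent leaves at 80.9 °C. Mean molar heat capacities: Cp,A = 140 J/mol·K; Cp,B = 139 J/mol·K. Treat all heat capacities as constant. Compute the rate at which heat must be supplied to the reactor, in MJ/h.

Extent of reaction ξ = 0.435 × 14.4 = 6.264 mol/s
Reaction term: ξ·ΔH°_rxn = 6.264 × -9.35 = -58.568 kJ/s
Sensible, feed 33.5→25 °C: -17.136 kJ/s
Outlet flows (mol/s): A 8.136, B 6.264
Sensible, products 25→80.9 °C: 112.34 kJ/s
Q = ΔH = 36.64 kJ/s = 36.64 kW
Heat supplied = 131.9 MJ/h

Q_in = 132 MJ/h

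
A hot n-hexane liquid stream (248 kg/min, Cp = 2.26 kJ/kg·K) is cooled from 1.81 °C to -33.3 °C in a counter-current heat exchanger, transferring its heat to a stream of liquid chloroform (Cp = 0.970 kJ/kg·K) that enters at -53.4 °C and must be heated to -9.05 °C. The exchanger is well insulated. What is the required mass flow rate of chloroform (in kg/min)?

ṁ_c = 457 kg/min

Heat released by hot stream: Q = 248 × 2.26 × (1.81 − -33.3) = 19678 kJ/min
Energy balance on cold side (adiabatic exchanger): Q = ṁ_c·Cp_c·(T_c,out − T_c,in)
ṁ_c = 19678 / [0.970 × (-9.05 − -53.4)] = 457.43 kg/min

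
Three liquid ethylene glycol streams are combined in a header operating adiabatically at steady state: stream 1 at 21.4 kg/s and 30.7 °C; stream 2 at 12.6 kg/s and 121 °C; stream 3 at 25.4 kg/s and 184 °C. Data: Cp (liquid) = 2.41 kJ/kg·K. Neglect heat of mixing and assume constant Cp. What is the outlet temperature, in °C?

No heat crosses the boundary, so H_out = H_in.
Σ ṁᵢCp,ᵢTᵢ = 21.4×2.41×30.7 + 12.6×2.41×121 + 25.4×2.41×184 = 16521
Σ ṁᵢCp,ᵢ = 21.4×2.41 + 12.6×2.41 + 25.4×2.41 = 143.15
T_out = 16521 / 143.15 = 115.41 °C

T_out = 115 °C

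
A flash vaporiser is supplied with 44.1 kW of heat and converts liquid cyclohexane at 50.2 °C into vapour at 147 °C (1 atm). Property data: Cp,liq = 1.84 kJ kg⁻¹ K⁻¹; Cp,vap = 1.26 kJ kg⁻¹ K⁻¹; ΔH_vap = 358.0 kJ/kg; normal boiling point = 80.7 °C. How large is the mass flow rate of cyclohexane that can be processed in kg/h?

ṁ = 319 kg/h

Δh = 1.84×(80.7−50.2) + 358.0 + 1.26×(147−80.7) = 497.66 kJ/kg
Q = 44.1 kW = 44.1 kJ/s = 158760 kJ/h
ṁ = Q/Δh = 158760 / 497.66 = 319.01 kg/h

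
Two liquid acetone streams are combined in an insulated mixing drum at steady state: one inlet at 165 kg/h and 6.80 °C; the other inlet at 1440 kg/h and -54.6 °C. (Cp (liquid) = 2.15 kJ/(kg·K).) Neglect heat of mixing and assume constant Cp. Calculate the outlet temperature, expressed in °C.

Adiabatic, steady state ⇒ Σ ṁᵢCp,ᵢ(T_out − Tᵢ) = 0
T_out = Σ ṁᵢCp,ᵢTᵢ / Σ ṁᵢCp,ᵢ
      = -166630 / 3450.8 = -48.288 °C

T_out = -48.3 °C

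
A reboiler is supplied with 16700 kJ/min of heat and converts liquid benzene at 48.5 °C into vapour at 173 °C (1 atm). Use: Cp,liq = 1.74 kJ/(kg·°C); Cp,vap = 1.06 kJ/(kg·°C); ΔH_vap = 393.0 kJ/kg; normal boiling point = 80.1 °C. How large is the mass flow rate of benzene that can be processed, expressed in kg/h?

Δh = 1.74×(80.1−48.5) + 393.0 + 1.06×(173−80.1) = 546.46 kJ/kg
Q = 16700 kJ/min = 278.33 kJ/s = 1.002e+06 kJ/h
ṁ = Q/Δh = 1.002e+06 / 546.46 = 1833.6 kg/h

ṁ = 1830 kg/h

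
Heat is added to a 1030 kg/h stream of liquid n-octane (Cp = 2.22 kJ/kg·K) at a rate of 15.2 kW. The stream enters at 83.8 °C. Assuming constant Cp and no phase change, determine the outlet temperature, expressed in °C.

T_out = 108 °C

Q = 15.2 kW = 54720 kJ/h
ΔT = Q/(ṁ·Cp) = 54720/(1030×2.22) = 23.931 K
T_out = 83.8 + 23.931 = 107.73 °C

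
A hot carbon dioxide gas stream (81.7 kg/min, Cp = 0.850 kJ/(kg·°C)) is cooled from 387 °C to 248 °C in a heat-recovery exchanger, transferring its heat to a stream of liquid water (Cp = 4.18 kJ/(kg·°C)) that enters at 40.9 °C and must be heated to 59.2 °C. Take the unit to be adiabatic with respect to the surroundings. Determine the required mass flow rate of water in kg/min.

Heat released by hot stream: Q = 81.7 × 0.850 × (387 − 248) = 9652.9 kJ/min
Energy balance on cold side (adiabatic exchanger): Q = ṁ_c·Cp_c·(T_c,out − T_c,in)
ṁ_c = 9652.9 / [4.18 × (59.2 − 40.9)] = 126.19 kg/min

ṁ_c = 126 kg/min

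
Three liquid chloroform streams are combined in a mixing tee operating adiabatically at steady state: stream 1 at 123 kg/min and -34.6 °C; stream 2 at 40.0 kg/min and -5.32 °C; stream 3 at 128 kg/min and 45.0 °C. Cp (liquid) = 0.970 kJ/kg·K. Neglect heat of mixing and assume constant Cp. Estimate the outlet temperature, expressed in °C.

Adiabatic, steady state ⇒ Σ ṁᵢCp,ᵢ(T_out − Tᵢ) = 0
Σ ṁᵢCp,ᵢTᵢ = 123×0.970×-34.6 + 40.0×0.970×-5.32 + 128×0.970×45.0 = 1252.7
Σ ṁᵢCp,ᵢ = 123×0.970 + 40.0×0.970 + 128×0.970 = 282.27
T_out = 1252.7 / 282.27 = 4.4378 °C

T_out = 4.44 °C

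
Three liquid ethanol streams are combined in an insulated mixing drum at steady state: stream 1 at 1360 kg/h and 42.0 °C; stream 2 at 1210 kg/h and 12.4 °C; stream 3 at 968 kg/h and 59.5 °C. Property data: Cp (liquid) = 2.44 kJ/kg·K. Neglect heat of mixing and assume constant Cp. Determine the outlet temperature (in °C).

T_out = 36.7 °C

Adiabatic, steady state ⇒ Σ ṁᵢCp,ᵢ(T_out − Tᵢ) = 0
T_out = Σ ṁᵢCp,ᵢTᵢ / Σ ṁᵢCp,ᵢ
      = 316520 / 8632.7 = 36.665 °C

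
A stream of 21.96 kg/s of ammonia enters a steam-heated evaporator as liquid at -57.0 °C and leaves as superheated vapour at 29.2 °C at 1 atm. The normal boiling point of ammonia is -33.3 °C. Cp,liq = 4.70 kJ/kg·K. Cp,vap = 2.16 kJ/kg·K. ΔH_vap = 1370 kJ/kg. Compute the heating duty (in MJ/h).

liquid -57.0→-33.3 °C: 111.39 kJ/kg
vaporisation at -33.3 °C: 1370 kJ/kg
vapour -33.3→29.2 °C: 135 kJ/kg
Δh = 111.39 + 1370 + 135 = 1616.4 kJ/kg
Q = ṁ·Δh = 21.96 kg/s × 1616.4 kJ/kg = 35496 kJ/s
|Q| = 35496 kW = 127790 MJ/h

Q = 128000 MJ/h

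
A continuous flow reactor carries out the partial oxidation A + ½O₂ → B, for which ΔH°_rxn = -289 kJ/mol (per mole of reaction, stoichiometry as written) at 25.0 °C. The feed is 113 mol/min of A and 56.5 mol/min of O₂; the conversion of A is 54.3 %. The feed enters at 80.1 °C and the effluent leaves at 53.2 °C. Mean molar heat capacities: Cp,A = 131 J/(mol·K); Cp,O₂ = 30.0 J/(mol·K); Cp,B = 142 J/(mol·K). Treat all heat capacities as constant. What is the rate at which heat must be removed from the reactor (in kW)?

Q_out = 303 kW

Extent of reaction ξ = 0.543 × 113 = 61.359 mol/min
Reaction term: ξ·ΔH°_rxn = 61.359 × -289 = -17733 kJ/min
Sensible, feed 80.1→25 °C: -909.04 kJ/min
Outlet flows (mol/min): A 51.641, O₂ 25.82, B 61.359
Sensible, products 25→53.2 °C: 458.32 kJ/min
Q = ΔH = -18183 kJ/min = -303.06 kW
Heat removed = 303.06 kW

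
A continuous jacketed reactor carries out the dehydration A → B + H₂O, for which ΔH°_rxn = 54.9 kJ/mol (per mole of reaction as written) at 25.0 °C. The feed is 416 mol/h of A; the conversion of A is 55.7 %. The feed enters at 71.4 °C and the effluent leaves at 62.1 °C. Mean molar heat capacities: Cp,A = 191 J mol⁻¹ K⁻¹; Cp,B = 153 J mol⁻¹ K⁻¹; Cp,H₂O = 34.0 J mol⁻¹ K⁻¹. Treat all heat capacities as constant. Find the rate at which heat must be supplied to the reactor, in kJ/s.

Q_in = 3.32 kJ/s

Extent of reaction ξ = 0.557 × 416 = 231.71 mol/h
Reaction term: ξ·ΔH°_rxn = 231.71 × 54.9 = 12721 kJ/h
Sensible, feed 71.4→25 °C: -3686.8 kJ/h
Outlet flows (mol/h): A 184.29, B 231.71, H₂O 231.71
Sensible, products 25→62.1 °C: 2913.4 kJ/h
Q = ΔH = 11948 kJ/h = 3.3188 kW
Heat supplied = 3.3188 kJ/s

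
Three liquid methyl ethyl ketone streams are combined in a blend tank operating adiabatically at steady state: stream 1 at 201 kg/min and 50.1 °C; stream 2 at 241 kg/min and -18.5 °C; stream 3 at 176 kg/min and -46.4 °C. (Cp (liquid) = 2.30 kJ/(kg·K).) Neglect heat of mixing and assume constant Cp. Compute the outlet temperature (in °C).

Energy balance with Q = 0: Σ ṁᵢCp,ᵢ(T_out − Tᵢ) = 0
Σ ṁᵢCp,ᵢTᵢ = 201×2.30×50.1 + 241×2.30×-18.5 + 176×2.30×-46.4 = -5876
Σ ṁᵢCp,ᵢ = 201×2.30 + 241×2.30 + 176×2.30 = 1421.4
T_out = -5876 / 1421.4 = -4.134 °C

T_out = -4.13 °C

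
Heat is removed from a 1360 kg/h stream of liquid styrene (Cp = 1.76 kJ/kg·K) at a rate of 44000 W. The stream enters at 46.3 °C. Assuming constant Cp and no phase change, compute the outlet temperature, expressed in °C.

Q = 44000 W = 158400 kJ/h
ΔT = Q/(ṁ·Cp) = 158400/(1360×1.76) = 66.176 K
T_out = 46.3 − 66.176 = -19.876 °C

T_out = -19.9 °C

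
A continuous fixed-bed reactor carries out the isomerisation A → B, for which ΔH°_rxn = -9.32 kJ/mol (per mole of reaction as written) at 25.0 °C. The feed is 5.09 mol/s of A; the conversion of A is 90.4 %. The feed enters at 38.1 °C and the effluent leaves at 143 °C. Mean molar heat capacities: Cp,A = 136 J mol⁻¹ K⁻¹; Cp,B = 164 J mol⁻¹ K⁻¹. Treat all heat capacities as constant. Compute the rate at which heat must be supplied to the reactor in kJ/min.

Q_in = 2700 kJ/min

Extent of reaction ξ = 0.904 × 5.09 = 4.6014 mol/s
Reaction term: ξ·ΔH°_rxn = 4.6014 × -9.32 = -42.885 kJ/s
Sensible, feed 38.1→25 °C: -9.0683 kJ/s
Outlet flows (mol/s): A 0.48864, B 4.6014
Sensible, products 25→143 °C: 96.887 kJ/s
Q = ΔH = 44.934 kJ/s = 44.934 kW
Heat supplied = 2696.1 kJ/min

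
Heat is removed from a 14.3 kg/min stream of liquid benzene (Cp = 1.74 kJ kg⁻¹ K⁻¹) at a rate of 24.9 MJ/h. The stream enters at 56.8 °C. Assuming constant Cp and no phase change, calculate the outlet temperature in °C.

T_out = 40.1 °C

Q = 24.9 MJ/h = 415 kJ/min
ΔT = Q/(ṁ·Cp) = 415/(14.3×1.74) = 16.679 K
T_out = 56.8 − 16.679 = 40.121 °C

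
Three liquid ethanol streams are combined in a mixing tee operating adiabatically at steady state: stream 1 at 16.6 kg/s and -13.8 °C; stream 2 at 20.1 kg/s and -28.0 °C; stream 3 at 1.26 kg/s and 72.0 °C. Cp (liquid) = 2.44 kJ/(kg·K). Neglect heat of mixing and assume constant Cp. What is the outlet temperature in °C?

Adiabatic, steady state ⇒ Σ ṁᵢCp,ᵢ(T_out − Tᵢ) = 0
Σ ṁᵢCp,ᵢTᵢ = 16.6×2.44×-13.8 + 20.1×2.44×-28.0 + 1.26×2.44×72.0 = -1710.8
Σ ṁᵢCp,ᵢ = 16.6×2.44 + 20.1×2.44 + 1.26×2.44 = 92.622
T_out = -1710.8 / 92.622 = -18.471 °C

T_out = -18.5 °C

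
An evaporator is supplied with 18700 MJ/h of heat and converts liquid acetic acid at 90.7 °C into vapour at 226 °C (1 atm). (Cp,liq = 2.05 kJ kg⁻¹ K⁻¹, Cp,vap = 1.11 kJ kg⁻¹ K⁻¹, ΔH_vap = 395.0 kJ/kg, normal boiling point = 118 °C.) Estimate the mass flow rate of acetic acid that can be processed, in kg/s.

ṁ = 9.10 kg/s

Δh = 2.05×(118−90.7) + 395.0 + 1.11×(226−118) = 570.85 kJ/kg
Q = 18700 MJ/h = 5194.4 kJ/s = 5194.4 kJ/s
ṁ = Q/Δh = 5194.4 / 570.85 = 9.0996 kg/s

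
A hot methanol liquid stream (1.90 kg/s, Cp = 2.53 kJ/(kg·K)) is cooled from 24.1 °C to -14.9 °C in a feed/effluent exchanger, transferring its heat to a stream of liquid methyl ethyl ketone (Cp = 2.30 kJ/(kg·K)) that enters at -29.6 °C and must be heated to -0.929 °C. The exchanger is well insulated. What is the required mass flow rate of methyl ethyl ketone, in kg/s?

ṁ_c = 2.84 kg/s

Heat released by hot stream: Q = 1.90 × 2.53 × (24.1 − -14.9) = 187.47 kJ/s
Energy balance on cold side (adiabatic exchanger): Q = ṁ_c·Cp_c·(T_c,out − T_c,in)
ṁ_c = 187.47 / [2.30 × (-0.929 − -29.6)] = 2.8429 kg/s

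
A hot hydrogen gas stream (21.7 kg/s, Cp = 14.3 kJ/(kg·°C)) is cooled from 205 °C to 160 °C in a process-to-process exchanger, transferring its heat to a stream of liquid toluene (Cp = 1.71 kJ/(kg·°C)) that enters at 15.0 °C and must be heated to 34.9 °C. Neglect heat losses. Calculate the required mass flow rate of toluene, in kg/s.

ṁ_c = 410 kg/s

Heat released by hot stream: Q = 21.7 × 14.3 × (205 − 160) = 13964 kJ/s
Energy balance on cold side (adiabatic exchanger): Q = ṁ_c·Cp_c·(T_c,out − T_c,in)
ṁ_c = 13964 / [1.71 × (34.9 − 15.0)] = 410.35 kg/s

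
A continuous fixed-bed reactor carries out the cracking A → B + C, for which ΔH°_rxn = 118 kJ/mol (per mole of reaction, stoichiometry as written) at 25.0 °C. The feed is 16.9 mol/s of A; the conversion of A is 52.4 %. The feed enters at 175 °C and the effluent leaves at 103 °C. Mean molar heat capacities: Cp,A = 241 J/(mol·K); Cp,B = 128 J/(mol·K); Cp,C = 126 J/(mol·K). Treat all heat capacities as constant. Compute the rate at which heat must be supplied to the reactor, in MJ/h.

Q_in = 2740 MJ/h

Extent of reaction ξ = 0.524 × 16.9 = 8.8556 mol/s
Reaction term: ξ·ΔH°_rxn = 8.8556 × 118 = 1045 kJ/s
Sensible, feed 175→25 °C: -610.93 kJ/s
Outlet flows (mol/s): A 8.0444, B 8.8556, C 8.8556
Sensible, products 25→103 °C: 326.67 kJ/s
Q = ΔH = 760.69 kJ/s = 760.69 kW
Heat supplied = 2738.5 MJ/h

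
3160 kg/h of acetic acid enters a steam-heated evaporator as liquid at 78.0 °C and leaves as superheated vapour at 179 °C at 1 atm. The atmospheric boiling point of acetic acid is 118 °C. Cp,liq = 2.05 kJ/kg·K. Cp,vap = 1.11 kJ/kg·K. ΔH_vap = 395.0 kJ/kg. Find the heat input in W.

Q = 478000 W

liquid 78.0→118 °C: 82 kJ/kg
vaporisation at 118 °C: 395 kJ/kg
vapour 118→179 °C: 67.71 kJ/kg
Δh = 82 + 395 + 67.71 = 544.71 kJ/kg
Q = ṁ·Δh = 3160 kg/h × 544.71 kJ/kg = 1.7213e+06 kJ/h
|Q| = 478.13 kW = 478130 W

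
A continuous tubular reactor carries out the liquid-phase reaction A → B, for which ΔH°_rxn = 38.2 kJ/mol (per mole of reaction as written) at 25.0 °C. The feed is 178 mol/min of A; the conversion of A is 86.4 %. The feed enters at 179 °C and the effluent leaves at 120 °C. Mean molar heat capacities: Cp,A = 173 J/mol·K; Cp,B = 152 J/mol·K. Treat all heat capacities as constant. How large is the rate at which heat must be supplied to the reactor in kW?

Extent of reaction ξ = 0.864 × 178 = 153.79 mol/min
Reaction term: ξ·ΔH°_rxn = 153.79 × 38.2 = 5874.9 kJ/min
Sensible, feed 179→25 °C: -4742.3 kJ/min
Outlet flows (mol/min): A 24.208, B 153.79
Sensible, products 25→120 °C: 2618.6 kJ/min
Q = ΔH = 3751.2 kJ/min = 62.52 kW
Heat supplied = 62.52 kW

Q_in = 62.5 kW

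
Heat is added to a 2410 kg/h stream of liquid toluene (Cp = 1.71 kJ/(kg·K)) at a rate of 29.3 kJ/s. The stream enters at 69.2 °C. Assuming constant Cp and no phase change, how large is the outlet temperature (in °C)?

T_out = 94.8 °C

Q = 29.3 kJ/s = 105480 kJ/h
ΔT = Q/(ṁ·Cp) = 105480/(2410×1.71) = 25.595 K
T_out = 69.2 + 25.595 = 94.795 °C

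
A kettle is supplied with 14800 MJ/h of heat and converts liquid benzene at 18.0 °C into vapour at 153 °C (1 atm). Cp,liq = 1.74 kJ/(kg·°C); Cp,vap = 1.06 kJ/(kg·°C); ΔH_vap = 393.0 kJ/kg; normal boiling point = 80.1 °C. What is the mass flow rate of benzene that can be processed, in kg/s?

ṁ = 7.11 kg/s

Δh = 1.74×(80.1−18.0) + 393.0 + 1.06×(153−80.1) = 578.33 kJ/kg
Q = 14800 MJ/h = 4111.1 kJ/s = 4111.1 kJ/s
ṁ = Q/Δh = 4111.1 / 578.33 = 7.1086 kg/s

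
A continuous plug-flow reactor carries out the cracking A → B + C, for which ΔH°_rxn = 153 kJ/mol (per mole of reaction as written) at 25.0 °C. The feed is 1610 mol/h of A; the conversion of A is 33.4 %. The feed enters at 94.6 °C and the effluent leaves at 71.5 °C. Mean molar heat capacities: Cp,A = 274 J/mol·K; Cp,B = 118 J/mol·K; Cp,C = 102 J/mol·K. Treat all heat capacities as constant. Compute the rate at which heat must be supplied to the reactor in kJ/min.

Extent of reaction ξ = 0.334 × 1610 = 537.74 mol/h
Reaction term: ξ·ΔH°_rxn = 537.74 × 153 = 82274 kJ/h
Sensible, feed 94.6→25 °C: -30703 kJ/h
Outlet flows (mol/h): A 1072.3, B 537.74, C 537.74
Sensible, products 25→71.5 °C: 19163 kJ/h
Q = ΔH = 70734 kJ/h = 19.648 kW
Heat supplied = 1178.9 kJ/min

Q_in = 1180 kJ/min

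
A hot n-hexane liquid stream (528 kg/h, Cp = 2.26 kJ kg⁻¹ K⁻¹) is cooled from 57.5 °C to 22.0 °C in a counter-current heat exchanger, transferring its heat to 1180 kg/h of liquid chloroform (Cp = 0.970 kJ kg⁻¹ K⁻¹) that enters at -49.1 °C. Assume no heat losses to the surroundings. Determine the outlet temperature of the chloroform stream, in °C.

T_c,out = -12.1 °C

Heat released by hot stream: Q = 528 × 2.26 × (57.5 − 22.0) = 42361 kJ/h
Energy balance on cold side (adiabatic exchanger): Q = ṁ_c·Cp_c·(T_c,out − T_c,in)
T_c,out = -49.1 + 42361/(1180 × 0.970) = -12.09 °C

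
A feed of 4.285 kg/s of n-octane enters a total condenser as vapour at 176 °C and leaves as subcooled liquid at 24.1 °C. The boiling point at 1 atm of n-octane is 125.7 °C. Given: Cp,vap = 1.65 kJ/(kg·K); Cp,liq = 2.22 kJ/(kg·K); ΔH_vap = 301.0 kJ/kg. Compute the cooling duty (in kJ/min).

vapour 176→125.7 °C: -82.995 kJ/kg
condensation at 125.7 °C: -301 kJ/kg
liquid 125.7→24.1 °C: -225.55 kJ/kg
Δh = -82.995 + -301 + -225.55 = -609.55 kJ/kg
Q = ṁ·Δh = 4.285 kg/s × -609.55 kJ/kg = -2611.9 kJ/s
|Q| = 2611.9 kW = 156710 kJ/min

Q_c = 157000 kJ/min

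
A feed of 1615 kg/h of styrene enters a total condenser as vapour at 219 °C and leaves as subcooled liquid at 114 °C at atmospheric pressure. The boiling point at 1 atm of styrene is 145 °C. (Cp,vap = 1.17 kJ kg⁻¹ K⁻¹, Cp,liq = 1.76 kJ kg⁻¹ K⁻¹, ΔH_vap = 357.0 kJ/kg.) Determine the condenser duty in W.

Q_c = 223000 W

vapour 219→145 °C: -86.58 kJ/kg
condensation at 145 °C: -357 kJ/kg
liquid 145→114 °C: -54.56 kJ/kg
Δh = -86.58 + -357 + -54.56 = -498.14 kJ/kg
Q = ṁ·Δh = 1615 kg/h × -498.14 kJ/kg = -804500 kJ/h
|Q| = 223.47 kW = 223470 W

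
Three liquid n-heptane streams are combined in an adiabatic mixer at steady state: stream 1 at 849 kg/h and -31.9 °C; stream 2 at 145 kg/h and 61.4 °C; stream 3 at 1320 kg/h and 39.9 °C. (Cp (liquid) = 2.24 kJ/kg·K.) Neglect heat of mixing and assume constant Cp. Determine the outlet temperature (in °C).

T_out = 14.9 °C

Adiabatic, steady state ⇒ Σ ṁᵢCp,ᵢ(T_out − Tᵢ) = 0
Σ ṁᵢCp,ᵢTᵢ = 849×2.24×-31.9 + 145×2.24×61.4 + 1320×2.24×39.9 = 77253
Σ ṁᵢCp,ᵢ = 849×2.24 + 145×2.24 + 1320×2.24 = 5183.4
T_out = 77253 / 5183.4 = 14.904 °C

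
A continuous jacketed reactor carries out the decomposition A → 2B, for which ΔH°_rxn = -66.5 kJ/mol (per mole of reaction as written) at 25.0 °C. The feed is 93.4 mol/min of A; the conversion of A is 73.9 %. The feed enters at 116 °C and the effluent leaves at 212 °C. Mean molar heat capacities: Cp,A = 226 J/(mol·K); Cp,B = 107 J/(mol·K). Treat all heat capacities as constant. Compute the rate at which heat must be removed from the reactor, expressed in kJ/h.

Q_out = 163000 kJ/h

Extent of reaction ξ = 0.739 × 93.4 = 69.023 mol/min
Reaction term: ξ·ΔH°_rxn = 69.023 × -66.5 = -4590 kJ/min
Sensible, feed 116→25 °C: -1920.9 kJ/min
Outlet flows (mol/min): A 24.377, B 138.05
Sensible, products 25→212 °C: 3792.4 kJ/min
Q = ΔH = -2718.5 kJ/min = -45.308 kW
Heat removed = 163110 kJ/h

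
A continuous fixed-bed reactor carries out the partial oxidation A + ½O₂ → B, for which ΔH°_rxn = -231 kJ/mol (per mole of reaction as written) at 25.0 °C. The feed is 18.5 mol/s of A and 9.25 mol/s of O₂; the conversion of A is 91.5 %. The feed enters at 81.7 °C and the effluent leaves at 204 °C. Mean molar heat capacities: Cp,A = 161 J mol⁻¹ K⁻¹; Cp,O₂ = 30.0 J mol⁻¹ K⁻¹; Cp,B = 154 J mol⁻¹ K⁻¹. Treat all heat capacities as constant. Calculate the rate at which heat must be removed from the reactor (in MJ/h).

Q_out = 12900 MJ/h

Extent of reaction ξ = 0.915 × 18.5 = 16.928 mol/s
Reaction term: ξ·ΔH°_rxn = 16.928 × -231 = -3910.3 kJ/s
Sensible, feed 81.7→25 °C: -184.62 kJ/s
Outlet flows (mol/s): A 1.5725, O₂ 0.78625, B 16.928
Sensible, products 25→204 °C: 516.16 kJ/s
Q = ΔH = -3578.7 kJ/s = -3578.7 kW
Heat removed = 12883 MJ/h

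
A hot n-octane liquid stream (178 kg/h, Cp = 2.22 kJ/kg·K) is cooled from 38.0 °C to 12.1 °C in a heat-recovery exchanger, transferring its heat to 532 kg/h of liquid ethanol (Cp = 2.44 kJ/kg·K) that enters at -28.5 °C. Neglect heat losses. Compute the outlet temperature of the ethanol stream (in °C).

Heat released by hot stream: Q = 178 × 2.22 × (38.0 − 12.1) = 10235 kJ/h
Energy balance on cold side (adiabatic exchanger): Q = ṁ_c·Cp_c·(T_c,out − T_c,in)
T_c,out = -28.5 + 10235/(532 × 2.44) = -20.616 °C

T_c,out = -20.6 °C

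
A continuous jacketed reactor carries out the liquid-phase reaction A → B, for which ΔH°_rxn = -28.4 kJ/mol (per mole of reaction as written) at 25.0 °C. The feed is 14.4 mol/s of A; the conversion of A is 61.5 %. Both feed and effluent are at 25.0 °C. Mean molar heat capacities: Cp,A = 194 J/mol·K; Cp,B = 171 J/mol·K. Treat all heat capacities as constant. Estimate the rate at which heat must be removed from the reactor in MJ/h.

Q_out = 905 MJ/h

Extent of reaction ξ = 0.615 × 14.4 = 8.856 mol/s
Reaction term: ξ·ΔH°_rxn = 8.856 × -28.4 = -251.51 kJ/s
Q = ΔH = -251.51 kJ/s = -251.51 kW
Heat removed = 905.44 MJ/h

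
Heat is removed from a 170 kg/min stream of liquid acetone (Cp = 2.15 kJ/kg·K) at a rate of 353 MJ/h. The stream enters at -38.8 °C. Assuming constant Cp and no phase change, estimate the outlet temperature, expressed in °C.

T_out = -54.9 °C

Q = 353 MJ/h = 5883.3 kJ/min
ΔT = Q/(ṁ·Cp) = 5883.3/(170×2.15) = 16.097 K
T_out = -38.8 − 16.097 = -54.897 °C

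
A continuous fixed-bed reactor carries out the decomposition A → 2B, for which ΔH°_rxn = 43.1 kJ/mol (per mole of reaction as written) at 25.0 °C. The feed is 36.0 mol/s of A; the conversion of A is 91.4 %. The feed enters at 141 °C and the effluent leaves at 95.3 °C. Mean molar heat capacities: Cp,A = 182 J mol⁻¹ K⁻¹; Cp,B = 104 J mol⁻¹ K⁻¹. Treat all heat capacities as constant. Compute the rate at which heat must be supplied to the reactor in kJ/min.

Q_in = 70700 kJ/min

Extent of reaction ξ = 0.914 × 36.0 = 32.904 mol/s
Reaction term: ξ·ΔH°_rxn = 32.904 × 43.1 = 1418.2 kJ/s
Sensible, feed 141→25 °C: -760.03 kJ/s
Outlet flows (mol/s): A 3.096, B 65.808
Sensible, products 25→95.3 °C: 520.75 kJ/s
Q = ΔH = 1178.9 kJ/s = 1178.9 kW
Heat supplied = 70733 kJ/min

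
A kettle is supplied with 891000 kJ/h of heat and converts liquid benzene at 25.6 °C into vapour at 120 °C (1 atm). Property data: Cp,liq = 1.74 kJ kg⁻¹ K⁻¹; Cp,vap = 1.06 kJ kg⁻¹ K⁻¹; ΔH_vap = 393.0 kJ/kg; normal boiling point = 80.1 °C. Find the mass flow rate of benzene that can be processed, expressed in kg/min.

Δh = 1.74×(80.1−25.6) + 393.0 + 1.06×(120−80.1) = 530.12 kJ/kg
Q = 891000 kJ/h = 247.5 kJ/s = 14850 kJ/min
ṁ = Q/Δh = 14850 / 530.12 = 28.012 kg/min

ṁ = 28.0 kg/min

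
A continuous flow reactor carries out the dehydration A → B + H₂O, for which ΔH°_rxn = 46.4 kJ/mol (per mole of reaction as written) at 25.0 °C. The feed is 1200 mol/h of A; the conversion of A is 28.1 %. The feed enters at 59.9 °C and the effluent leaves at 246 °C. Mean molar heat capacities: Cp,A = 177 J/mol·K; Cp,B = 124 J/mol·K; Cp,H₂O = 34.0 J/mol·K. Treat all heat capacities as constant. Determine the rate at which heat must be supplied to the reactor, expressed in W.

Extent of reaction ξ = 0.281 × 1200 = 337.2 mol/h
Reaction term: ξ·ΔH°_rxn = 337.2 × 46.4 = 15646 kJ/h
Sensible, feed 59.9→25 °C: -7412.8 kJ/h
Outlet flows (mol/h): A 862.8, B 337.2, H₂O 337.2
Sensible, products 25→246 °C: 45524 kJ/h
Q = ΔH = 53758 kJ/h = 14.933 kW
Heat supplied = 14933 W

Q_in = 14900 W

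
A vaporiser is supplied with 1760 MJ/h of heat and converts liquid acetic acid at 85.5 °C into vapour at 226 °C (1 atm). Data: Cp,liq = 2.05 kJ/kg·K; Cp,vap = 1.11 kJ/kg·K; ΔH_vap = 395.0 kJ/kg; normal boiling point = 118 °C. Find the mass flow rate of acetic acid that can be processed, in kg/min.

ṁ = 50.4 kg/min

Δh = 2.05×(118−85.5) + 395.0 + 1.11×(226−118) = 581.5 kJ/kg
Q = 1760 MJ/h = 488.89 kJ/s = 29333 kJ/min
ṁ = Q/Δh = 29333 / 581.5 = 50.444 kg/min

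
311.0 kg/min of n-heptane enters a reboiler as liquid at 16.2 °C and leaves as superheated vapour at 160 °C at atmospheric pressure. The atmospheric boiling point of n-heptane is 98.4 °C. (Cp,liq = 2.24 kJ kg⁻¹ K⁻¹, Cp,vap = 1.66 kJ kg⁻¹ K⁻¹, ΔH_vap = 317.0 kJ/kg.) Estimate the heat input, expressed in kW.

liquid 16.2→98.4 °C: 184.13 kJ/kg
vaporisation at 98.4 °C: 317 kJ/kg
vapour 98.4→160 °C: 102.26 kJ/kg
Δh = 184.13 + 317 + 102.26 = 603.38 kJ/kg
Q = ṁ·Δh = 311.0 kg/min × 603.38 kJ/kg = 187650 kJ/min
|Q| = 3127.5 kW

Q = 3130 kW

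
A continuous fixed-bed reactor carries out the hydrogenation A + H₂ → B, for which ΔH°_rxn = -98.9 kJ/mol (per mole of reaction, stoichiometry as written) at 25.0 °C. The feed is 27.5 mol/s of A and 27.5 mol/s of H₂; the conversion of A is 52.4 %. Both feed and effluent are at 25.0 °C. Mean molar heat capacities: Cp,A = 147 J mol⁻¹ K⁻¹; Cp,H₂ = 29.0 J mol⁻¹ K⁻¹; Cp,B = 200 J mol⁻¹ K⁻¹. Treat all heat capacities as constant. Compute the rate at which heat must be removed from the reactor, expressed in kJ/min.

Q_out = 85500 kJ/min

Extent of reaction ξ = 0.524 × 27.5 = 14.41 mol/s
Reaction term: ξ·ΔH°_rxn = 14.41 × -98.9 = -1425.1 kJ/s
Q = ΔH = -1425.1 kJ/s = -1425.1 kW
Heat removed = 85509 kJ/min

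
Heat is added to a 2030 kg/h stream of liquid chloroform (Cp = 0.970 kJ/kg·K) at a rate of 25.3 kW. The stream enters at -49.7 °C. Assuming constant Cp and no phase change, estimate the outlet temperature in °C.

Q = 25.3 kW = 91080 kJ/h
ΔT = Q/(ṁ·Cp) = 91080/(2030×0.970) = 46.255 K
T_out = -49.7 + 46.255 = -3.4454 °C

T_out = -3.45 °C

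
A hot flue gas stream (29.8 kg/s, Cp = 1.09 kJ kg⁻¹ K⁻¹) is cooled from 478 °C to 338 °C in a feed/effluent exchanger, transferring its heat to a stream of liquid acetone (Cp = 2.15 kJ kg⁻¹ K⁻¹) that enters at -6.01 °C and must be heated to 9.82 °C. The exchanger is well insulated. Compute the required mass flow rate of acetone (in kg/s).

ṁ_c = 134 kg/s

Heat released by hot stream: Q = 29.8 × 1.09 × (478 − 338) = 4547.5 kJ/s
Energy balance on cold side (adiabatic exchanger): Q = ṁ_c·Cp_c·(T_c,out − T_c,in)
ṁ_c = 4547.5 / [2.15 × (9.82 − -6.01)] = 133.61 kg/s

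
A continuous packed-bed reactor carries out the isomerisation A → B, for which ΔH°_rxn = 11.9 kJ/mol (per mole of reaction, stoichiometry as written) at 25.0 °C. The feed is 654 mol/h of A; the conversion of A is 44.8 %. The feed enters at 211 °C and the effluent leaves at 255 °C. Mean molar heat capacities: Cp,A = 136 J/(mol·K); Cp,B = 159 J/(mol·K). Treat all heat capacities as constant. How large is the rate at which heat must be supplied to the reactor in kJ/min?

Q_in = 149 kJ/min

Extent of reaction ξ = 0.448 × 654 = 292.99 mol/h
Reaction term: ξ·ΔH°_rxn = 292.99 × 11.9 = 3486.6 kJ/h
Sensible, feed 211→25 °C: -16544 kJ/h
Outlet flows (mol/h): A 361.01, B 292.99
Sensible, products 25→255 °C: 22007 kJ/h
Q = ΔH = 8950.1 kJ/h = 2.4861 kW
Heat supplied = 149.17 kJ/min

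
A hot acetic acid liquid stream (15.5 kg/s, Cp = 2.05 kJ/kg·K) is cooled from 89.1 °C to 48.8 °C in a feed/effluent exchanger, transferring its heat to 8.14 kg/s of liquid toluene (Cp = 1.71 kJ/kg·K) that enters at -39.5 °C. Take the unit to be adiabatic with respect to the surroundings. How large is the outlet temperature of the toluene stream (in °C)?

Heat released by hot stream: Q = 15.5 × 2.05 × (89.1 − 48.8) = 1280.5 kJ/s
Energy balance on cold side (adiabatic exchanger): Q = ṁ_c·Cp_c·(T_c,out − T_c,in)
T_c,out = -39.5 + 1280.5/(8.14 × 1.71) = 52.496 °C

T_c,out = 52.5 °C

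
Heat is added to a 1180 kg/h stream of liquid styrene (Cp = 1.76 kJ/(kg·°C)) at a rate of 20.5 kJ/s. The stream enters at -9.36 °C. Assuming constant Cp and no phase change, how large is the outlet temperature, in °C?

Q = 20.5 kJ/s = 73800 kJ/h
ΔT = Q/(ṁ·Cp) = 73800/(1180×1.76) = 35.535 K
T_out = -9.36 + 35.535 = 26.175 °C

T_out = 26.2 °C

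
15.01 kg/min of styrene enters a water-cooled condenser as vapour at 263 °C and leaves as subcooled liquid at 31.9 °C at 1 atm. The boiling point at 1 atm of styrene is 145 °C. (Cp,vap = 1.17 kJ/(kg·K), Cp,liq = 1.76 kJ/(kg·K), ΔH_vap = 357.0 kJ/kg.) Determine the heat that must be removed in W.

vapour 263→145 °C: -138.06 kJ/kg
condensation at 145 °C: -357 kJ/kg
liquid 145→31.9 °C: -199.06 kJ/kg
Δh = -138.06 + -357 + -199.06 = -694.12 kJ/kg
Q = ṁ·Δh = 15.01 kg/min × -694.12 kJ/kg = -10419 kJ/min
|Q| = 173.64 kW = 173640 W

Q_c = 174000 W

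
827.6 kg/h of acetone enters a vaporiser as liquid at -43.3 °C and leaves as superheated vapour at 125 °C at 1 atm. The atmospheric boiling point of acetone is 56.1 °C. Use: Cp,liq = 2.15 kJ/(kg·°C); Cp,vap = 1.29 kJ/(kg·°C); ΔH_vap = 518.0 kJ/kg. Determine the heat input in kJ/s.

liquid -43.3→56.1 °C: 213.71 kJ/kg
vaporisation at 56.1 °C: 518 kJ/kg
vapour 56.1→125 °C: 88.881 kJ/kg
Δh = 213.71 + 518 + 88.881 = 820.59 kJ/kg
Q = ṁ·Δh = 827.6 kg/h × 820.59 kJ/kg = 679120 kJ/h
|Q| = 188.64 kW

Q = 189 kJ/s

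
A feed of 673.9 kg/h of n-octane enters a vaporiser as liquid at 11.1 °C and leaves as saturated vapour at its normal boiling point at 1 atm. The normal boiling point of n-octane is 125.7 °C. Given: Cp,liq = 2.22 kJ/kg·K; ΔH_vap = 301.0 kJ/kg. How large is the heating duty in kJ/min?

liquid 11.1→125.7 °C: 254.41 kJ/kg
vaporisation at 125.7 °C: 301 kJ/kg
Δh = 254.41 + 301 = 555.41 kJ/kg
Q = ṁ·Δh = 673.9 kg/h × 555.41 kJ/kg = 374290 kJ/h
|Q| = 103.97 kW = 6238.2 kJ/min

Q = 6240 kJ/min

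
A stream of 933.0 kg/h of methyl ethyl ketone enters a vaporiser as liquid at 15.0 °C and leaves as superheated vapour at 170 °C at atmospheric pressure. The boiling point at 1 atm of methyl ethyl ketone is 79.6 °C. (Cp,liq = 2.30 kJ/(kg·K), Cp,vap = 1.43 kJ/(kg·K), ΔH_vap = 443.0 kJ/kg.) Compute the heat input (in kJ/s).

liquid 15.0→79.6 °C: 148.58 kJ/kg
vaporisation at 79.6 °C: 443 kJ/kg
vapour 79.6→170 °C: 129.27 kJ/kg
Δh = 148.58 + 443 + 129.27 = 720.85 kJ/kg
Q = ṁ·Δh = 933.0 kg/h × 720.85 kJ/kg = 672550 kJ/h
|Q| = 186.82 kW

Q = 187 kJ/s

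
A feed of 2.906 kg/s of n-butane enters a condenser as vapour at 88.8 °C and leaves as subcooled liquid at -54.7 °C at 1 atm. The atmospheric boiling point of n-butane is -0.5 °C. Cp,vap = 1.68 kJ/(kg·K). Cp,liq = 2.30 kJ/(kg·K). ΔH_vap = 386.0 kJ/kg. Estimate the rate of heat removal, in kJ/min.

vapour 88.8→-0.5 °C: -150.02 kJ/kg
condensation at -0.5 °C: -386 kJ/kg
liquid -0.5→-54.7 °C: -124.66 kJ/kg
Δh = -150.02 + -386 + -124.66 = -660.68 kJ/kg
Q = ṁ·Δh = 2.906 kg/s × -660.68 kJ/kg = -1919.9 kJ/s
|Q| = 1919.9 kW = 115200 kJ/min

Q_c = 115000 kJ/min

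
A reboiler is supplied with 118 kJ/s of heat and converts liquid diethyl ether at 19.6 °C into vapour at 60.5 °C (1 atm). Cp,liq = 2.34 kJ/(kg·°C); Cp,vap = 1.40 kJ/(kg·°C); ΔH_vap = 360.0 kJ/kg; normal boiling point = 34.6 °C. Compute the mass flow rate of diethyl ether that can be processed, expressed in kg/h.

Δh = 2.34×(34.6−19.6) + 360.0 + 1.40×(60.5−34.6) = 431.36 kJ/kg
Q = 118 kJ/s = 118 kJ/s = 424800 kJ/h
ṁ = Q/Δh = 424800 / 431.36 = 984.79 kg/h

ṁ = 985 kg/h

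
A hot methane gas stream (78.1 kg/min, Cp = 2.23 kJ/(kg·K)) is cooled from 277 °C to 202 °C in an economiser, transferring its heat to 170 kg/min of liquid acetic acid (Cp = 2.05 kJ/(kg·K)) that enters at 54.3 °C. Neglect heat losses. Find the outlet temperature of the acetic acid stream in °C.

T_c,out = 91.8 °C

Heat released by hot stream: Q = 78.1 × 2.23 × (277 − 202) = 13062 kJ/min
Energy balance on cold side (adiabatic exchanger): Q = ṁ_c·Cp_c·(T_c,out − T_c,in)
T_c,out = 54.3 + 13062/(170 × 2.05) = 91.781 °C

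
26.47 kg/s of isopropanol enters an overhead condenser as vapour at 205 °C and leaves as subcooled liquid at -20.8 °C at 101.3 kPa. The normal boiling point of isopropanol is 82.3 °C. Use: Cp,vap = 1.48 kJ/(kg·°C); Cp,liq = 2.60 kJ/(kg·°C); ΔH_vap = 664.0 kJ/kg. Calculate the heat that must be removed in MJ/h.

Q_c = 106000 MJ/h

vapour 205→82.3 °C: -181.6 kJ/kg
condensation at 82.3 °C: -664 kJ/kg
liquid 82.3→-20.8 °C: -268.06 kJ/kg
Δh = -181.6 + -664 + -268.06 = -1113.7 kJ/kg
Q = ṁ·Δh = 26.47 kg/s × -1113.7 kJ/kg = -29478 kJ/s
|Q| = 29478 kW = 106120 MJ/h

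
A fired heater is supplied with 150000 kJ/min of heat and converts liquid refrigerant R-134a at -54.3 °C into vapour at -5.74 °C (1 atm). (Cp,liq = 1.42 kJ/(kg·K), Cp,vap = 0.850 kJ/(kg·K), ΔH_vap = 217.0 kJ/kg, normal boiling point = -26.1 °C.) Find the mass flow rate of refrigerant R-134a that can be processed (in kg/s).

Δh = 1.42×(-26.1−-54.3) + 217.0 + 0.850×(-5.74−-26.1) = 274.35 kJ/kg
Q = 150000 kJ/min = 2500 kJ/s = 2500 kJ/s
ṁ = Q/Δh = 2500 / 274.35 = 9.1124 kg/s

ṁ = 9.11 kg/s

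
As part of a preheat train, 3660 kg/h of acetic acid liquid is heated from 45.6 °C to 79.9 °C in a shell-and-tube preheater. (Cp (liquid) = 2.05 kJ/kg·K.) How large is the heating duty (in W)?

Q = 71500 W

Q = ṁ·Cp·ΔT = 3660 × 2.05 × (79.9 − 45.6) = 257350 kJ/h
Converting: 257350 / 3600 s = 71.487 kW
Heating duty = 71487 W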